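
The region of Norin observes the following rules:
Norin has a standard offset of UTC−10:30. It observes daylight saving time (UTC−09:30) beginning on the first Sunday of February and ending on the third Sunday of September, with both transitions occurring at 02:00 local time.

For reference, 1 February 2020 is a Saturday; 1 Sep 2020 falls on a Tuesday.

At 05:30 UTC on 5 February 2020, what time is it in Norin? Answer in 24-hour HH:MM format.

1 February 2020 is a Saturday, so the first Sunday is February 2.
1 September 2020 is a Tuesday, so the first Sunday is September 6 and the third is September 20.
At the standard offset (UTC−10:30), 05:30 UTC − 10h30m = 19:00 Norin standard time (rolling into the previous day, 4 February 2020).
Daylight saving runs 2 February – 20 September; the standard-time date in Norin, 4 February 2020, is inside that window, so Norin is at UTC−09:30.
05:30 UTC − 9h30m = 20:00 local (rolling into the previous day, 4 February 2020).

20:00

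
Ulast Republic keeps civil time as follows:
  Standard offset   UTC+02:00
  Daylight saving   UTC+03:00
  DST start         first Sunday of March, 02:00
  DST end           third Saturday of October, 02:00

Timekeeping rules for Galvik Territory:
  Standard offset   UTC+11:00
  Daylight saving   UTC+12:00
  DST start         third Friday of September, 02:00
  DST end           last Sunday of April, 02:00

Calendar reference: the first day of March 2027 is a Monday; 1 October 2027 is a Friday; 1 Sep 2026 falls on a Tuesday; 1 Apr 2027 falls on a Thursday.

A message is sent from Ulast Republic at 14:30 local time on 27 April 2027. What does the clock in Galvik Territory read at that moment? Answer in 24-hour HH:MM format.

22:30

1 March 2027 is a Monday, so the first Sunday is March 7.
1 October 2027 is a Friday, so the first Saturday is October 2 and the third is October 16.
27 April 2027 falls between 7 March and 16 October, so daylight saving is in effect and Ulast Republic is at UTC+03:00.
14:30 Ulast Republic − 3h = 11:30 UTC.
1 September 2026 is a Tuesday, so the first Friday is September 4 and the third is September 18.
1 April 2027 is a Thursday, so Sundays fall on 4, 11, 18, 25; the last is April 25.
At the standard offset (UTC+11:00), 11:30 UTC + 11h = 22:30 Galvik Territory standard time.
Daylight saving runs 18 September 2026 – 25 April 2027; the standard-time date in Galvik Territory, 27 April 2027, is outside that window, so Galvik Territory is on standard time at UTC+11:00.
11:30 UTC + 11h = 22:30 Galvik Territory.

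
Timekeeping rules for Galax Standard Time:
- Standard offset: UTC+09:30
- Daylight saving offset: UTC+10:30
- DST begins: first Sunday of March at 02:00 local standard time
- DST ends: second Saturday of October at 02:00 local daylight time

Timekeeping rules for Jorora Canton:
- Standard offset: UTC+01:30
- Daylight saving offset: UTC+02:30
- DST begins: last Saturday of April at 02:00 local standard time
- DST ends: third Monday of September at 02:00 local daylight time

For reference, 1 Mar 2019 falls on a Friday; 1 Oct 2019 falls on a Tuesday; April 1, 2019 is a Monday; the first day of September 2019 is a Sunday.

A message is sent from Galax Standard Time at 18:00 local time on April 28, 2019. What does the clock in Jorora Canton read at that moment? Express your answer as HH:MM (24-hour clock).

1 March 2019 is a Friday, so the first Sunday is March 3.
1 October 2019 is a Tuesday, so the first Saturday is October 5 and the second is October 12.
April 28, 2019 lies within the daylight-saving period (3 March – 12 October), so Galax Standard Time is on daylight time, UTC+10:30.
18:00 Galax Standard Time − 10h30m = 07:30 UTC.
1 April 2019 is a Monday, so Saturdays fall on 6, 13, 20, 27; the last is April 27.
1 September 2019 is a Sunday, so the first Monday is September 2 and the third is September 16.
At the standard offset (UTC+01:30), 07:30 UTC + 1h30m = 09:00 Jorora Canton standard time.
Daylight saving runs 27 April – 16 September; the standard-time date in Jorora Canton, April 28, 2019, is inside that window, so Jorora Canton is at UTC+02:30.
07:30 UTC + 2h30m = 10:00 Jorora Canton.

10:00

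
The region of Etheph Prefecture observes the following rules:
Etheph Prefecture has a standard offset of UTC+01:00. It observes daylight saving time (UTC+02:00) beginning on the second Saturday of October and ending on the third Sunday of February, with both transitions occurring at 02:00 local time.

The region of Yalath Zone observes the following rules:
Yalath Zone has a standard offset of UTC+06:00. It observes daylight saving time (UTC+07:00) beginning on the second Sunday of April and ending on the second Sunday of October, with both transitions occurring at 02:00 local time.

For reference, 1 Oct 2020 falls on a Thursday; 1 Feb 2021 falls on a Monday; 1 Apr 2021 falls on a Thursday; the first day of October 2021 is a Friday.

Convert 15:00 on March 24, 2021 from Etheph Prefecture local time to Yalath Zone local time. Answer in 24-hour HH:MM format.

1 October 2020 is a Thursday, so the first Saturday is October 3 and the second is October 10.
1 February 2021 is a Monday, so the first Sunday is February 7 and the third is February 21.
March 24, 2021 is outside the daylight-saving period (10 October 2020 – 21 February 2021), so Etheph Prefecture is on standard time, UTC+01:00.
15:00 Etheph Prefecture − 1h = 14:00 UTC.
1 April 2021 is a Thursday, so the first Sunday is April 4 and the second is April 11.
1 October 2021 is a Friday, so the first Sunday is October 3 and the second is October 10.
At the standard offset (UTC+06:00), 14:00 UTC + 6h = 20:00 Yalath Zone standard time.
Daylight saving runs 11 April – 10 October; the standard-time date in Yalath Zone, March 24, 2021, is outside that window, so Yalath Zone is on standard time at UTC+06:00.
14:00 UTC + 6h = 20:00 Yalath Zone.

20:00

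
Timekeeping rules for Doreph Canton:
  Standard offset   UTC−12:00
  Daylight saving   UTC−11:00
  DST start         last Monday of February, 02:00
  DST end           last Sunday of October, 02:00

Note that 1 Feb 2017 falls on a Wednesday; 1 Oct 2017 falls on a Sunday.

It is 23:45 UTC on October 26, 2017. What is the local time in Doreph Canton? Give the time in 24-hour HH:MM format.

1 February 2017 is a Wednesday, so Mondays fall on 6, 13, 20, 27; the last is February 27.
1 October 2017 is a Sunday, so Sundays fall on 1, 8, 15, 22, 29; the last is October 29.
At the standard offset (UTC−12:00), 23:45 UTC − 12h = 11:45 Doreph Canton standard time.
The standard-time date in Doreph Canton, October 26, 2017, lies within the daylight-saving period (27 February – 29 October), so Doreph Canton is on daylight time, UTC−11:00.
23:45 UTC − 11h = 12:45 local.

12:45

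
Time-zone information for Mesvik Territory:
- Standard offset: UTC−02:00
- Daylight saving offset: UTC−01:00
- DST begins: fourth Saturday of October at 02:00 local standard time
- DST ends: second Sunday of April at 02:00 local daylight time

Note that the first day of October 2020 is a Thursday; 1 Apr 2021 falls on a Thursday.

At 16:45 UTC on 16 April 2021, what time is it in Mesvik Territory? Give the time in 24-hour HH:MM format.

1 October 2020 is a Thursday, so the first Saturday is October 3 and the fourth is October 24.
1 April 2021 is a Thursday, so the first Sunday is April 4 and the second is April 11.
At the standard offset (UTC−02:00), 16:45 UTC − 2h = 14:45 Mesvik Territory standard time.
Daylight saving runs 24 October 2020 – 11 April 2021; the standard-time date in Mesvik Territory, 16 April 2021, is outside that window, so Mesvik Territory is on standard time at UTC−02:00.
16:45 UTC − 2h = 14:45 local.

14:45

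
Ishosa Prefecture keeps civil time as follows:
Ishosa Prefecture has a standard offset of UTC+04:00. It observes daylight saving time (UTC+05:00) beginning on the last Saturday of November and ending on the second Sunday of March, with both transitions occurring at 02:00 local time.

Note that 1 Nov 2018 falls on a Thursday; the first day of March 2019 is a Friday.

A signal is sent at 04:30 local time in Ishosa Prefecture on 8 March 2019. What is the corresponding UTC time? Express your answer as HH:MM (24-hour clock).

1 November 2018 is a Thursday, so Saturdays fall on 3, 10, 17, 24; the last is November 24.
1 March 2019 is a Friday, so the first Sunday is March 3 and the second is March 10.
Daylight saving runs 24 November 2018 – 10 March 2019; 8 March 2019 is inside that window, so Ishosa Prefecture is at UTC+05:00.
04:30 local − 5h = 23:30 UTC (rolling into the previous day, 7 March 2019).

23:30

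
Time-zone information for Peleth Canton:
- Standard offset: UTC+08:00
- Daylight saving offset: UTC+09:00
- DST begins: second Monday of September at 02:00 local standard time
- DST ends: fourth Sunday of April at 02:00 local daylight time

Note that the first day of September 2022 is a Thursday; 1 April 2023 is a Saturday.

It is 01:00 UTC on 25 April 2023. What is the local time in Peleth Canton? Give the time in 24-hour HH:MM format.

1 September 2022 is a Thursday, so the first Monday is September 5 and the second is September 12.
1 April 2023 is a Saturday, so the first Sunday is April 2 and the fourth is April 23.
At the standard offset (UTC+08:00), 01:00 UTC + 8h = 09:00 Peleth Canton standard time.
The standard-time date in Peleth Canton, 25 April 2023, does not fall between 12 September 2022 and 23 April 2023, so daylight saving is not in effect and Peleth Canton is at UTC+08:00.
01:00 UTC + 8h = 09:00 local.

09:00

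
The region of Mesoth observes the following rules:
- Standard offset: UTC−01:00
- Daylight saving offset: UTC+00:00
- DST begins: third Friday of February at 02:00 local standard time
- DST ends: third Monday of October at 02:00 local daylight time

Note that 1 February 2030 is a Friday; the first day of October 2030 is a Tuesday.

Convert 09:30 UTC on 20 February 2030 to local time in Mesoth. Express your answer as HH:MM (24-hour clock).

09:30

1 February 2030 is a Friday, so the first Friday is February 1 and the third is February 15.
1 October 2030 is a Tuesday, so the first Monday is October 7 and the third is October 21.
At the standard offset (UTC−01:00), 09:30 UTC − 1h = 08:30 Mesoth standard time.
The standard-time date in Mesoth, 20 February 2030, falls between 15 February and 21 October, so daylight saving is in effect and Mesoth is at UTC+00:00.
09:30 UTC + 0h = 09:30 local.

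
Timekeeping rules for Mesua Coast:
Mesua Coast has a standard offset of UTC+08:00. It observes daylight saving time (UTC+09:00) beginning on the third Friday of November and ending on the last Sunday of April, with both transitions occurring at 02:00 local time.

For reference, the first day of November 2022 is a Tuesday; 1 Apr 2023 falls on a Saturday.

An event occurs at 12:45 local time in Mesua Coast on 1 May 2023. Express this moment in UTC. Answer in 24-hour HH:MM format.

1 November 2022 is a Tuesday, so the first Friday is November 4 and the third is November 18.
1 April 2023 is a Saturday, so Sundays fall on 2, 9, 16, 23, 30; the last is April 30.
Daylight saving runs 18 November 2022 – 30 April 2023; 1 May 2023 is outside that window, so Mesua Coast is on standard time at UTC+08:00.
12:45 local − 8h = 04:45 UTC.

04:45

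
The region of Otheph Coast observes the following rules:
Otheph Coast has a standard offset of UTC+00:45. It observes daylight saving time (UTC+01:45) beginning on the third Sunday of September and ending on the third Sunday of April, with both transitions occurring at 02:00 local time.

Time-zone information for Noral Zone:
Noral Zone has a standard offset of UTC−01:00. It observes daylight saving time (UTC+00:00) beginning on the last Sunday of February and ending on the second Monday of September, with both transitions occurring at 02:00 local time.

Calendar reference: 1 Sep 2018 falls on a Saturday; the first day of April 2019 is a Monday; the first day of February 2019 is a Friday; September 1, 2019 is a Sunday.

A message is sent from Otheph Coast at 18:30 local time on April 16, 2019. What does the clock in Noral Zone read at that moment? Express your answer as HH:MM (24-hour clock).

1 September 2018 is a Saturday, so the first Sunday is September 2 and the third is September 16.
1 April 2019 is a Monday, so the first Sunday is April 7 and the third is April 21.
April 16, 2019 lies within the daylight-saving period (16 September 2018 – 21 April 2019), so Otheph Coast is on daylight time, UTC+01:45.
18:30 Otheph Coast − 1h45m = 16:45 UTC.
1 February 2019 is a Friday, so Sundays fall on 3, 10, 17, 24; the last is February 24.
1 September 2019 is a Sunday, so the first Monday is September 2 and the second is September 9.
At the standard offset (UTC−01:00), 16:45 UTC − 1h = 15:45 Noral Zone standard time.
The standard-time date in Noral Zone, April 16, 2019, falls between 24 February and 9 September, so daylight saving is in effect and Noral Zone is at UTC+00:00.
16:45 UTC + 0h = 16:45 Noral Zone.

16:45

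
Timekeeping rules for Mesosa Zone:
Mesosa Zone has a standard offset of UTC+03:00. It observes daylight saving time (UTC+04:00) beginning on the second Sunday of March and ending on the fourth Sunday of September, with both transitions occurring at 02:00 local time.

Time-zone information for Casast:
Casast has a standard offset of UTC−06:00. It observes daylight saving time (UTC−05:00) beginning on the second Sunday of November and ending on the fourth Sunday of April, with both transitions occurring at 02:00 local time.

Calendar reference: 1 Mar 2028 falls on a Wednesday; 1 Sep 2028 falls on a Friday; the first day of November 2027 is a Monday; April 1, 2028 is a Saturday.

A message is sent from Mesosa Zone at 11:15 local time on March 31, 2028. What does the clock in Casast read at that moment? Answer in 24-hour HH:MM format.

1 March 2028 is a Wednesday, so the first Sunday is March 5 and the second is March 12.
1 September 2028 is a Friday, so the first Sunday is September 3 and the fourth is September 24.
Daylight saving runs 12 March – 24 September; March 31, 2028 is inside that window, so Mesosa Zone is at UTC+04:00.
11:15 Mesosa Zone − 4h = 07:15 UTC.
1 November 2027 is a Monday, so the first Sunday is November 7 and the second is November 14.
1 April 2028 is a Saturday, so the first Sunday is April 2 and the fourth is April 23.
At the standard offset (UTC−06:00), 07:15 UTC − 6h = 01:15 Casast standard time.
The standard-time date in Casast, March 31, 2028, lies within the daylight-saving period (14 November 2027 – 23 April 2028), so Casast is on daylight time, UTC−05:00.
07:15 UTC − 5h = 02:15 Casast.

02:15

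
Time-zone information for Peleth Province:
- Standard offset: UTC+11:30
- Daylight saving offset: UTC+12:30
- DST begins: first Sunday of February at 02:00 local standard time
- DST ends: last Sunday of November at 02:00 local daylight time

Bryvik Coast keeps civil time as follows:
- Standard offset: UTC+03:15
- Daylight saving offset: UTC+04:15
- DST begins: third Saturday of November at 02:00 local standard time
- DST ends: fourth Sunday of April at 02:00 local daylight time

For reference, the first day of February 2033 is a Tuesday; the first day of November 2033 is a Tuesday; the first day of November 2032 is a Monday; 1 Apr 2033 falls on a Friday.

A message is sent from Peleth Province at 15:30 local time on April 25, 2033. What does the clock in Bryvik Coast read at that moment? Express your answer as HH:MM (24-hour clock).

06:15

1 February 2033 is a Tuesday, so the first Sunday is February 6.
1 November 2033 is a Tuesday, so Sundays fall on 6, 13, 20, 27; the last is November 27.
April 25, 2033 lies within the daylight-saving period (6 February – 27 November), so Peleth Province is on daylight time, UTC+12:30.
15:30 Peleth Province − 12h30m = 03:00 UTC.
1 November 2032 is a Monday, so the first Saturday is November 6 and the third is November 20.
1 April 2033 is a Friday, so the first Sunday is April 3 and the fourth is April 24.
At the standard offset (UTC+03:15), 03:00 UTC + 3h15m = 06:15 Bryvik Coast standard time.
Daylight saving runs 20 November 2032 – 24 April 2033; the standard-time date in Bryvik Coast, April 25, 2033, is outside that window, so Bryvik Coast is on standard time at UTC+03:15.
03:00 UTC + 3h15m = 06:15 Bryvik Coast.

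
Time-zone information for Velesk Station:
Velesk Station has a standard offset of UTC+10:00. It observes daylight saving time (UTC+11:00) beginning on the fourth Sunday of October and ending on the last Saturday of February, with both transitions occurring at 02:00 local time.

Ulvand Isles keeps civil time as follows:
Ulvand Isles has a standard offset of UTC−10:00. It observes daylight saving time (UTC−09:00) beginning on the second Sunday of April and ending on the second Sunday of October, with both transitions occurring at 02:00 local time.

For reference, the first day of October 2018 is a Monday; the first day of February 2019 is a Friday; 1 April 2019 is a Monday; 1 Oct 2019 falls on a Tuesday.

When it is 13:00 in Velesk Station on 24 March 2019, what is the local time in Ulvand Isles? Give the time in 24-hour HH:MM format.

17:00

1 October 2018 is a Monday, so the first Sunday is October 7 and the fourth is October 28.
1 February 2019 is a Friday, so Saturdays fall on 2, 9, 16, 23; the last is February 23.
24 March 2019 does not fall between 28 October 2018 and 23 February 2019, so daylight saving is not in effect and Velesk Station is at UTC+10:00.
13:00 Velesk Station − 10h = 03:00 UTC.
1 April 2019 is a Monday, so the first Sunday is April 7 and the second is April 14.
1 October 2019 is a Tuesday, so the first Sunday is October 6 and the second is October 13.
At the standard offset (UTC−10:00), 03:00 UTC − 10h = 17:00 Ulvand Isles standard time (rolling into the previous day, 23 March 2019).
Daylight saving runs 14 April – 13 October; the standard-time date in Ulvand Isles, 23 March 2019, is outside that window, so Ulvand Isles is on standard time at UTC−10:00.
03:00 UTC − 10h = 17:00 Ulvand Isles (rolling into the previous day, 23 March 2019).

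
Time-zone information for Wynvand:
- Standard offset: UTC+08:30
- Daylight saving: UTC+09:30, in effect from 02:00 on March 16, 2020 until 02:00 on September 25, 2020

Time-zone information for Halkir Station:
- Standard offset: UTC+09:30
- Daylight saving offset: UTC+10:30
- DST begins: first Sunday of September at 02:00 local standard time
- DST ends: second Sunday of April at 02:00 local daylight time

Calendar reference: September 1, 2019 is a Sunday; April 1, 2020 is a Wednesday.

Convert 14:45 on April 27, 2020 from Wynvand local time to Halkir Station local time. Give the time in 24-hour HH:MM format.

14:45

April 27, 2020 lies within the daylight-saving period (16 March – 25 September), so Wynvand is on daylight time, UTC+09:30.
14:45 Wynvand − 9h30m = 05:15 UTC.
1 September 2019 is a Sunday, so the first Sunday is September 1.
1 April 2020 is a Wednesday, so the first Sunday is April 5 and the second is April 12.
At the standard offset (UTC+09:30), 05:15 UTC + 9h30m = 14:45 Halkir Station standard time.
Daylight saving runs 1 September 2019 – 12 April 2020; the standard-time date in Halkir Station, April 27, 2020, is outside that window, so Halkir Station is on standard time at UTC+09:30.
05:15 UTC + 9h30m = 14:45 Halkir Station.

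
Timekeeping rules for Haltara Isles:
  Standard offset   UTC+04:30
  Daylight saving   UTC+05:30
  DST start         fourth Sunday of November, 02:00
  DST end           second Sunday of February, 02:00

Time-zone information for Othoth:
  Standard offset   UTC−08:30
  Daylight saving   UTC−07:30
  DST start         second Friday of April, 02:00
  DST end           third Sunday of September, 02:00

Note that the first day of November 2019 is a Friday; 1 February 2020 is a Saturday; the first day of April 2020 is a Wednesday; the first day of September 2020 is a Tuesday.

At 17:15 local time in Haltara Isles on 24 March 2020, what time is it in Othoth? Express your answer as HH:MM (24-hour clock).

1 November 2019 is a Friday, so the first Sunday is November 3 and the fourth is November 24.
1 February 2020 is a Saturday, so the first Sunday is February 2 and the second is February 9.
24 March 2020 is outside the daylight-saving period (24 November 2019 – 9 February 2020), so Haltara Isles is on standard time, UTC+04:30.
17:15 Haltara Isles − 4h30m = 12:45 UTC.
1 April 2020 is a Wednesday, so the first Friday is April 3 and the second is April 10.
1 September 2020 is a Tuesday, so the first Sunday is September 6 and the third is September 20.
At the standard offset (UTC−08:30), 12:45 UTC − 8h30m = 04:15 Othoth standard time.
The standard-time date in Othoth, 24 March 2020, does not fall between 10 April and 20 September, so daylight saving is not in effect and Othoth is at UTC−08:30.
12:45 UTC − 8h30m = 04:15 Othoth.

04:15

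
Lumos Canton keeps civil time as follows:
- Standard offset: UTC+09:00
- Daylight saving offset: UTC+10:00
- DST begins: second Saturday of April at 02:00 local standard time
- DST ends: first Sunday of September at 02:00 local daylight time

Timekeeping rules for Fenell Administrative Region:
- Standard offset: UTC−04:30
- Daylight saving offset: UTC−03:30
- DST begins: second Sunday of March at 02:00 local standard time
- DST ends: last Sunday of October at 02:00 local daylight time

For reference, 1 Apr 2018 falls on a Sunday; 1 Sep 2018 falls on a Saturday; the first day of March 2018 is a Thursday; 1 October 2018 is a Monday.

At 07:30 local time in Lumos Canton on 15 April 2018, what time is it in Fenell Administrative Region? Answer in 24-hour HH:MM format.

18:00

1 April 2018 is a Sunday, so the first Saturday is April 7 and the second is April 14.
1 September 2018 is a Saturday, so the first Sunday is September 2.
Daylight saving runs 14 April – 2 September; 15 April 2018 is inside that window, so Lumos Canton is at UTC+10:00.
07:30 Lumos Canton − 10h = 21:30 UTC (rolling into the previous day, 14 April 2018).
1 March 2018 is a Thursday, so the first Sunday is March 4 and the second is March 11.
1 October 2018 is a Monday, so Sundays fall on 7, 14, 21, 28; the last is October 28.
At the standard offset (UTC−04:30), 21:30 UTC − 4h30m = 17:00 Fenell Administrative Region standard time.
The standard-time date in Fenell Administrative Region, 14 April 2018, falls between 11 March and 28 October, so daylight saving is in effect and Fenell Administrative Region is at UTC−03:30.
21:30 UTC − 3h30m = 18:00 Fenell Administrative Region.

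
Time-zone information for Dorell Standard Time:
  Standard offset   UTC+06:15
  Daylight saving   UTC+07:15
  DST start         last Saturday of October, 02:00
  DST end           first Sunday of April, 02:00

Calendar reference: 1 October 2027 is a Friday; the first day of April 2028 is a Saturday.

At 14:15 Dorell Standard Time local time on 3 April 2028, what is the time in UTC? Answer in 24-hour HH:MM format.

08:00

1 October 2027 is a Friday, so Saturdays fall on 2, 9, 16, 23, 30; the last is October 30.
1 April 2028 is a Saturday, so the first Sunday is April 2.
3 April 2028 is outside the daylight-saving period (30 October 2027 – 2 April 2028), so Dorell Standard Time is on standard time, UTC+06:15.
14:15 local − 6h15m = 08:00 UTC.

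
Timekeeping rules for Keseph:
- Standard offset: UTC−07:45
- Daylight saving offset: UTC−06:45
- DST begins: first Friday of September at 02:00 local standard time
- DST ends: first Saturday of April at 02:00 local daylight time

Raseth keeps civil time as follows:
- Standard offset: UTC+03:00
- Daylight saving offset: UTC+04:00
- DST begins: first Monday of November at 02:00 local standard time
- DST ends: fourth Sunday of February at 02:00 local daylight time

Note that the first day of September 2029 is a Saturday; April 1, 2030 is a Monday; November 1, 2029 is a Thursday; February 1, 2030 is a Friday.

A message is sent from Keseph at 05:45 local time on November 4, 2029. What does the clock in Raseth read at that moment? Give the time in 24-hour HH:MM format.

1 September 2029 is a Saturday, so the first Friday is September 7.
1 April 2030 is a Monday, so the first Saturday is April 6.
November 4, 2029 falls between 7 September 2029 and 6 April 2030, so daylight saving is in effect and Keseph is at UTC−06:45.
05:45 Keseph + 6h45m = 12:30 UTC.
1 November 2029 is a Thursday, so the first Monday is November 5.
1 February 2030 is a Friday, so the first Sunday is February 3 and the fourth is February 24.
At the standard offset (UTC+03:00), 12:30 UTC + 3h = 15:30 Raseth standard time.
Daylight saving runs 5 November 2029 – 24 February 2030; the standard-time date in Raseth, November 4, 2029, is outside that window, so Raseth is on standard time at UTC+03:00.
12:30 UTC + 3h = 15:30 Raseth.

15:30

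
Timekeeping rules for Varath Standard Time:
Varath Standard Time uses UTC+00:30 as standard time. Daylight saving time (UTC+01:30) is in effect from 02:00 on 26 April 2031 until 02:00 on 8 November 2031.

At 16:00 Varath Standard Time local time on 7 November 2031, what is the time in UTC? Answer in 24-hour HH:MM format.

Daylight saving runs 26 April – 8 November; 7 November 2031 is inside that window, so Varath Standard Time is at UTC+01:30.
16:00 local − 1h30m = 14:30 UTC.

14:30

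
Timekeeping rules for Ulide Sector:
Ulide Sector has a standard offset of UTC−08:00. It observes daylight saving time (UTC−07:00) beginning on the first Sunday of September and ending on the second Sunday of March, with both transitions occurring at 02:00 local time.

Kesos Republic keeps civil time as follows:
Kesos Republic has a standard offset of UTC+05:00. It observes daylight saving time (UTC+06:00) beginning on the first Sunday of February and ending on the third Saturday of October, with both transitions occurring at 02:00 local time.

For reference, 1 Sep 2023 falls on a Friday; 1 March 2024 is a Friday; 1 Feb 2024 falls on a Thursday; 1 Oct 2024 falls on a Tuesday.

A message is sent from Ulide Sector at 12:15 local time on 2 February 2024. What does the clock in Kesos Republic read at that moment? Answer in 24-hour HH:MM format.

00:15

1 September 2023 is a Friday, so the first Sunday is September 3.
1 March 2024 is a Friday, so the first Sunday is March 3 and the second is March 10.
2 February 2024 lies within the daylight-saving period (3 September 2023 – 10 March 2024), so Ulide Sector is on daylight time, UTC−07:00.
12:15 Ulide Sector + 7h = 19:15 UTC.
1 February 2024 is a Thursday, so the first Sunday is February 4.
1 October 2024 is a Tuesday, so the first Saturday is October 5 and the third is October 19.
At the standard offset (UTC+05:00), 19:15 UTC + 5h = 00:15 Kesos Republic standard time (rolling into the next day, 3 February 2024).
Daylight saving runs 4 February – 19 October; the standard-time date in Kesos Republic, 3 February 2024, is outside that window, so Kesos Republic is on standard time at UTC+05:00.
19:15 UTC + 5h = 00:15 Kesos Republic (rolling into the next day, 3 February 2024).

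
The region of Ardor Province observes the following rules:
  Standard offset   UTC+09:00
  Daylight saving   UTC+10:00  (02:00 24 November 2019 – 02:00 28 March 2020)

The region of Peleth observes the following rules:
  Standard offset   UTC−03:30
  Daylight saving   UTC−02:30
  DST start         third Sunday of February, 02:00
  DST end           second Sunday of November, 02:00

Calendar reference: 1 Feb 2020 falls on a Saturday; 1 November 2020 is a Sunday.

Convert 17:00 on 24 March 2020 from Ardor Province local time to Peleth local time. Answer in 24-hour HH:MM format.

04:30

Daylight saving runs 24 November 2019 – 28 March 2020; 24 March 2020 is inside that window, so Ardor Province is at UTC+10:00.
17:00 Ardor Province − 10h = 07:00 UTC.
1 February 2020 is a Saturday, so the first Sunday is February 2 and the third is February 16.
1 November 2020 is a Sunday, so the first Sunday is November 1 and the second is November 8.
At the standard offset (UTC−03:30), 07:00 UTC − 3h30m = 03:30 Peleth standard time.
The standard-time date in Peleth, 24 March 2020, lies within the daylight-saving period (16 February – 8 November), so Peleth is on daylight time, UTC−02:30.
07:00 UTC − 2h30m = 04:30 Peleth.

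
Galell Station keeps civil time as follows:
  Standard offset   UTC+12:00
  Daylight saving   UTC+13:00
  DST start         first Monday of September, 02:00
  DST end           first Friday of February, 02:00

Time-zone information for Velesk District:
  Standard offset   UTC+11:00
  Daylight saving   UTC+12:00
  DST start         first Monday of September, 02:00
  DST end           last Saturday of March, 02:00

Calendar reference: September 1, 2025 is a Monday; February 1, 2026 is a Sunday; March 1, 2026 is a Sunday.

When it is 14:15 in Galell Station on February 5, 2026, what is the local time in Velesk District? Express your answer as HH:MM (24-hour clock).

1 September 2025 is a Monday, so the first Monday is September 1.
1 February 2026 is a Sunday, so the first Friday is February 6.
February 5, 2026 falls between 1 September 2025 and 6 February 2026, so daylight saving is in effect and Galell Station is at UTC+13:00.
14:15 Galell Station − 13h = 01:15 UTC.
1 September 2025 is a Monday, so the first Monday is September 1.
1 March 2026 is a Sunday, so Saturdays fall on 7, 14, 21, 28; the last is March 28.
At the standard offset (UTC+11:00), 01:15 UTC + 11h = 12:15 Velesk District standard time.
The standard-time date in Velesk District, February 5, 2026, falls between 1 September 2025 and 28 March 2026, so daylight saving is in effect and Velesk District is at UTC+12:00.
01:15 UTC + 12h = 13:15 Velesk District.

13:15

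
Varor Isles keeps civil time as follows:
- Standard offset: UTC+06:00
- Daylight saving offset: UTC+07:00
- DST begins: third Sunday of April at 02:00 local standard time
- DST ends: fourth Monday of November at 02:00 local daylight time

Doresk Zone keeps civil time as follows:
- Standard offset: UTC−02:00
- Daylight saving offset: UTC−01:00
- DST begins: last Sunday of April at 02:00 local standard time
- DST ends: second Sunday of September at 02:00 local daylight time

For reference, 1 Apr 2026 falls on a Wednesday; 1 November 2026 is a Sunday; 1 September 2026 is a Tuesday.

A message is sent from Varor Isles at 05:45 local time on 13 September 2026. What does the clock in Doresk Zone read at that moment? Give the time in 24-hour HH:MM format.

21:45

1 April 2026 is a Wednesday, so the first Sunday is April 5 and the third is April 19.
1 November 2026 is a Sunday, so the first Monday is November 2 and the fourth is November 23.
13 September 2026 lies within the daylight-saving period (19 April – 23 November), so Varor Isles is on daylight time, UTC+07:00.
05:45 Varor Isles − 7h = 22:45 UTC (rolling into the previous day, 12 September 2026).
1 April 2026 is a Wednesday, so Sundays fall on 5, 12, 19, 26; the last is April 26.
1 September 2026 is a Tuesday, so the first Sunday is September 6 and the second is September 13.
At the standard offset (UTC−02:00), 22:45 UTC − 2h = 20:45 Doresk Zone standard time.
The standard-time date in Doresk Zone, 12 September 2026, lies within the daylight-saving period (26 April – 13 September), so Doresk Zone is on daylight time, UTC−01:00.
22:45 UTC − 1h = 21:45 Doresk Zone.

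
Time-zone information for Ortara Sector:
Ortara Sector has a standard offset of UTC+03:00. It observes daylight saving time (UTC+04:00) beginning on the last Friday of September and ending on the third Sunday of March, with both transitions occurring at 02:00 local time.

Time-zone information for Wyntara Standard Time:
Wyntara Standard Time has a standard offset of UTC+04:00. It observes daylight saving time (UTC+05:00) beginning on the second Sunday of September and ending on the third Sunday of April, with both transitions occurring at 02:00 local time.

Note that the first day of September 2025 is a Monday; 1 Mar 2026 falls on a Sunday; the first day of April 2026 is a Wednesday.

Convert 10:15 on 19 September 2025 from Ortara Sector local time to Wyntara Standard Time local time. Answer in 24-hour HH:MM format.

12:15

1 September 2025 is a Monday, so Fridays fall on 5, 12, 19, 26; the last is September 26.
1 March 2026 is a Sunday, so the first Sunday is March 1 and the third is March 15.
19 September 2025 is outside the daylight-saving period (26 September 2025 – 15 March 2026), so Ortara Sector is on standard time, UTC+03:00.
10:15 Ortara Sector − 3h = 07:15 UTC.
1 September 2025 is a Monday, so the first Sunday is September 7 and the second is September 14.
1 April 2026 is a Wednesday, so the first Sunday is April 5 and the third is April 19.
At the standard offset (UTC+04:00), 07:15 UTC + 4h = 11:15 Wyntara Standard Time standard time.
The standard-time date in Wyntara Standard Time, 19 September 2025, lies within the daylight-saving period (14 September 2025 – 19 April 2026), so Wyntara Standard Time is on daylight time, UTC+05:00.
07:15 UTC + 5h = 12:15 Wyntara Standard Time.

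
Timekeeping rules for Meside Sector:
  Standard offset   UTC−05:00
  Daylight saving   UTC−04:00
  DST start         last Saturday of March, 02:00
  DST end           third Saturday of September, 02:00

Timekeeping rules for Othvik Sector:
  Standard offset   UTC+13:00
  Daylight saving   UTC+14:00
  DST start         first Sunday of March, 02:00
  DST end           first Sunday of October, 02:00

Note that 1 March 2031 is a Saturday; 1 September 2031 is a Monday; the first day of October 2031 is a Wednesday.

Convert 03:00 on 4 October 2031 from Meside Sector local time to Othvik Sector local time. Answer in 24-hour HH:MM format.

22:00

1 March 2031 is a Saturday, so Saturdays fall on 1, 8, 15, 22, 29; the last is March 29.
1 September 2031 is a Monday, so the first Saturday is September 6 and the third is September 20.
4 October 2031 is outside the daylight-saving period (29 March – 20 September), so Meside Sector is on standard time, UTC−05:00.
03:00 Meside Sector + 5h = 08:00 UTC.
1 March 2031 is a Saturday, so the first Sunday is March 2.
1 October 2031 is a Wednesday, so the first Sunday is October 5.
At the standard offset (UTC+13:00), 08:00 UTC + 13h = 21:00 Othvik Sector standard time.
Daylight saving runs 2 March – 5 October; the standard-time date in Othvik Sector, 4 October 2031, is inside that window, so Othvik Sector is at UTC+14:00.
08:00 UTC + 14h = 22:00 Othvik Sector.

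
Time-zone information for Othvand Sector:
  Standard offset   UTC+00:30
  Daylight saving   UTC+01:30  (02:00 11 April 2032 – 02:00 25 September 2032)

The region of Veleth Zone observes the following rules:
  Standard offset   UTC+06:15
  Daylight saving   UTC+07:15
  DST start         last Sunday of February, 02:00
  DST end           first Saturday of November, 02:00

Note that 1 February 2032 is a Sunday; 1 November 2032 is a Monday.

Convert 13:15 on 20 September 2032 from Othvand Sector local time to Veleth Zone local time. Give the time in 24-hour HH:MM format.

20 September 2032 lies within the daylight-saving period (11 April – 25 September), so Othvand Sector is on daylight time, UTC+01:30.
13:15 Othvand Sector − 1h30m = 11:45 UTC.
1 February 2032 is a Sunday, so Sundays fall on 1, 8, 15, 22, 29; the last is February 29.
1 November 2032 is a Monday, so the first Saturday is November 6.
At the standard offset (UTC+06:15), 11:45 UTC + 6h15m = 18:00 Veleth Zone standard time.
The standard-time date in Veleth Zone, 20 September 2032, lies within the daylight-saving period (29 February – 6 November), so Veleth Zone is on daylight time, UTC+07:15.
11:45 UTC + 7h15m = 19:00 Veleth Zone.

19:00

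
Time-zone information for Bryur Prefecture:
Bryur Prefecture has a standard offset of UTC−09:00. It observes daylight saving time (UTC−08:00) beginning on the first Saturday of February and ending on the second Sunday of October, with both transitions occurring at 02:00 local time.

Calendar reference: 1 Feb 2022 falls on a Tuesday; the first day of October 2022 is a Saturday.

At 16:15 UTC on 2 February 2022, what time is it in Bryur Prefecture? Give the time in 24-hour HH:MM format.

07:15

1 February 2022 is a Tuesday, so the first Saturday is February 5.
1 October 2022 is a Saturday, so the first Sunday is October 2 and the second is October 9.
At the standard offset (UTC−09:00), 16:15 UTC − 9h = 07:15 Bryur Prefecture standard time.
The standard-time date in Bryur Prefecture, 2 February 2022, is outside the daylight-saving period (5 February – 9 October), so Bryur Prefecture is on standard time, UTC−09:00.
16:15 UTC − 9h = 07:15 local.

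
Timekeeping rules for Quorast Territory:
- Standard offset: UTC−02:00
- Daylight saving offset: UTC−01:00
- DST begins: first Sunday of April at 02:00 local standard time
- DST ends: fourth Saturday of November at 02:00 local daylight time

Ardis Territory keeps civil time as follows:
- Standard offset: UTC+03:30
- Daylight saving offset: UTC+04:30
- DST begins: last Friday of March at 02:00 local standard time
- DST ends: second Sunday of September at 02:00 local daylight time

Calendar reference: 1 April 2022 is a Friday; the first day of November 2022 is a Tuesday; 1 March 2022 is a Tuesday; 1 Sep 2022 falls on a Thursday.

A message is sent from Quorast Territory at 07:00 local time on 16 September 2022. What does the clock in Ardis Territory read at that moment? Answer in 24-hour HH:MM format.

11:30

1 April 2022 is a Friday, so the first Sunday is April 3.
1 November 2022 is a Tuesday, so the first Saturday is November 5 and the fourth is November 26.
Daylight saving runs 3 April – 26 November; 16 September 2022 is inside that window, so Quorast Territory is at UTC−01:00.
07:00 Quorast Territory + 1h = 08:00 UTC.
1 March 2022 is a Tuesday, so Fridays fall on 4, 11, 18, 25; the last is March 25.
1 September 2022 is a Thursday, so the first Sunday is September 4 and the second is September 11.
At the standard offset (UTC+03:30), 08:00 UTC + 3h30m = 11:30 Ardis Territory standard time.
The standard-time date in Ardis Territory, 16 September 2022, does not fall between 25 March and 11 September, so daylight saving is not in effect and Ardis Territory is at UTC+03:30.
08:00 UTC + 3h30m = 11:30 Ardis Territory.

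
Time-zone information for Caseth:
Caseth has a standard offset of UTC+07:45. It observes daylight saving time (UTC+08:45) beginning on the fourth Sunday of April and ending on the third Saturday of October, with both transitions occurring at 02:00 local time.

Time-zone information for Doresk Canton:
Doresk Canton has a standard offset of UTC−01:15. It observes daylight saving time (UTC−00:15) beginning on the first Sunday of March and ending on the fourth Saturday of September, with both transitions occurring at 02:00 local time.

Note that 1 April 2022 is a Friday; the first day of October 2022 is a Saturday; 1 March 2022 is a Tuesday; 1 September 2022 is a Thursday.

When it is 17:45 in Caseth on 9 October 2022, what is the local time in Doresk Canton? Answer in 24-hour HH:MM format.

1 April 2022 is a Friday, so the first Sunday is April 3 and the fourth is April 24.
1 October 2022 is a Saturday, so the first Saturday is October 1 and the third is October 15.
9 October 2022 lies within the daylight-saving period (24 April – 15 October), so Caseth is on daylight time, UTC+08:45.
17:45 Caseth − 8h45m = 09:00 UTC.
1 March 2022 is a Tuesday, so the first Sunday is March 6.
1 September 2022 is a Thursday, so the first Saturday is September 3 and the fourth is September 24.
At the standard offset (UTC−01:15), 09:00 UTC − 1h15m = 07:45 Doresk Canton standard time.
The standard-time date in Doresk Canton, 9 October 2022, is outside the daylight-saving period (6 March – 24 September), so Doresk Canton is on standard time, UTC−01:15.
09:00 UTC − 1h15m = 07:45 Doresk Canton.

07:45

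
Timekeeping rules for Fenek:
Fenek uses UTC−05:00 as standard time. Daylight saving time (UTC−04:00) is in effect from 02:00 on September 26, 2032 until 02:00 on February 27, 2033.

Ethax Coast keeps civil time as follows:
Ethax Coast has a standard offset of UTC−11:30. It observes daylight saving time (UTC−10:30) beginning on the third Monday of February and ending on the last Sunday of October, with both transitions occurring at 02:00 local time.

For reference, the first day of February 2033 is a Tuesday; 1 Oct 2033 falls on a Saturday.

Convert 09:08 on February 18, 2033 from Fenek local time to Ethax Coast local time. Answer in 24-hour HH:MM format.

February 18, 2033 falls between 26 September 2032 and 27 February 2033, so daylight saving is in effect and Fenek is at UTC−04:00.
09:08 Fenek + 4h = 13:08 UTC.
1 February 2033 is a Tuesday, so the first Monday is February 7 and the third is February 21.
1 October 2033 is a Saturday, so Sundays fall on 2, 9, 16, 23, 30; the last is October 30.
At the standard offset (UTC−11:30), 13:08 UTC − 11h30m = 01:38 Ethax Coast standard time.
The standard-time date in Ethax Coast, February 18, 2033, does not fall between 21 February and 30 October, so daylight saving is not in effect and Ethax Coast is at UTC−11:30.
13:08 UTC − 11h30m = 01:38 Ethax Coast.

01:38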